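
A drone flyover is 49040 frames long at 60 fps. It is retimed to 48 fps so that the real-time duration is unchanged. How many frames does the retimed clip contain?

Target frames = source frames × (target rate / source rate) = 49040 × (48)/(60) = 49040 × 4/5 = 39232.

39232 frames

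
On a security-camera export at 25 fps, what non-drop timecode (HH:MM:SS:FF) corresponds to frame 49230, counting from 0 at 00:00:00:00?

49230 ÷ 25 = 1969 full seconds, remainder 5 frames.
1969 s = 0 h 32 min 49 s.
Timecode: 00:32:49:05.

00:32:49:05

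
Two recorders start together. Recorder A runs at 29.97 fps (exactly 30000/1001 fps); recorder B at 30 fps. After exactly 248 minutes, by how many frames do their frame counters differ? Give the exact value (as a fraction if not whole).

446400/1001 frames

248 min = 14880 s.
A emits 30000/1001 × 14880 = 446400000/1001 frames; B emits 30 × 14880 = 446400.
Difference = 446400/1001 frames (≈ 445.9540); B is ahead of A.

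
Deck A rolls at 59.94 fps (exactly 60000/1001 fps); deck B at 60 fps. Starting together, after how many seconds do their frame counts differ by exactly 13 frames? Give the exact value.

The gap grows by |60 − 60000/1001| = 60/1001 frames per second.
Time for a 13-frame gap: 13 ÷ (60/1001) = 13013/60 s.

13013/60 seconds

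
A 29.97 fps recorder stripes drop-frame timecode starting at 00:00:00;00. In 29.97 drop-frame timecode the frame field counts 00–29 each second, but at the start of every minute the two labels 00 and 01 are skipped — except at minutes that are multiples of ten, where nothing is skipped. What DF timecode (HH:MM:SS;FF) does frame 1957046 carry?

Ten DF minutes hold 17982 frames, so frame 1957046 lies in block 108 (frames 1942056–1960037) with 14990 frames into that block.
The block's first minute is 1800 frames and the rest 1798 each; 14990 frames reaches minute 8, so 108 × 18 + 8 × 2 = 1960 labels have been skipped so far.
Adding those back, label number 1957046 + 1960 = 1959006 at 30 labels/s is 65300 s + 6 f = 18 h 8 min 20 s frame 6, i.e. 18:08:20;06.

18:08:20;06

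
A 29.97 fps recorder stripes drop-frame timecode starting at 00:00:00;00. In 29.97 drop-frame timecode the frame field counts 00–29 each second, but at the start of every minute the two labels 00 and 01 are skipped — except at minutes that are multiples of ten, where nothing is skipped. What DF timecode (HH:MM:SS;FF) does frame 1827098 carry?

16:56:04;08

Each 10-minute DF block holds 10 × 60 × 30 − 9 × 2 = 17982 frames. 1827098 ÷ 17982 → 101 full blocks, remainder 10916.
Within the partial block the first minute is 1800 frames and each further minute 1798, so 6 further minute boundaries passed. Total skipped labels = 18 × 101 + 2 × 6 = 1830.
Non-drop label index = 1827098 + 1830 = 1828928; at 30 labels/s that is 16:56:04:08, i.e. DF 16:56:04;08.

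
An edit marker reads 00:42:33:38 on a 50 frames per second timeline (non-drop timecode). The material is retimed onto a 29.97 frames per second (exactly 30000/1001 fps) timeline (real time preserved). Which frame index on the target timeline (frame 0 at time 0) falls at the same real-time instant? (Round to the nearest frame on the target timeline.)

frame 76536

Source frame index: (0×3600 + 42×60 + 33) × 50 + 38 = 127688.
Real time: 127688 / (50) = 63844/25 s.
Target frame: (63844/25) × (30000/1001) = 6964800/91 ≈ 76536.264 → 76536.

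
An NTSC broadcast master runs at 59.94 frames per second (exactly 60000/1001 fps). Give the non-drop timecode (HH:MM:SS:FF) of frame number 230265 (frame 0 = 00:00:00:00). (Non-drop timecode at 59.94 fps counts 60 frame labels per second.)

01:03:57:45

230265 ÷ 60 = 3837 full seconds, remainder 45 frames.
3837 s = 1 h 3 min 57 s.
Timecode: 01:03:57:45.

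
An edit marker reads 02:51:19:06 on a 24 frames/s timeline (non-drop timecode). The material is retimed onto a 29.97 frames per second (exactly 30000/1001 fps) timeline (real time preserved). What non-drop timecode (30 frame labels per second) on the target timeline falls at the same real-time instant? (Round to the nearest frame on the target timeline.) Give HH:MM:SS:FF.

02:51:08:29

Source frame index: (2×3600 + 51×60 + 19) × 24 + 6 = 246702.
Real time: 246702 / (24) = 41117/4 s.
Target frame: (41117/4) × (30000/1001) = 308377500/1001 ≈ 308069.431 → 308069.
At 30 labels/s: frame 308069 → 02:51:08:29.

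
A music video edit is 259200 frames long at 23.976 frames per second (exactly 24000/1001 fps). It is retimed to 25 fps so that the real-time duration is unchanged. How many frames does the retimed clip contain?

Target frames = source frames × (target rate / source rate) = 259200 × (25)/(24000/1001) = 259200 × 1001/960 = 270270.

270270 frames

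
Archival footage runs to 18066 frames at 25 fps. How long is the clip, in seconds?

Running time = 18066 / (25) = 722.64 s.

722.64 seconds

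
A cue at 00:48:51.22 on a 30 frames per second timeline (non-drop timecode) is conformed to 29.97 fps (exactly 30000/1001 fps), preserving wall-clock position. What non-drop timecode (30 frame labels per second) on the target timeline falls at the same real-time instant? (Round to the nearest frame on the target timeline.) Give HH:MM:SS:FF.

00:48:48:24

Source frame index: (0×3600 + 48×60 + 51) × 30 + 22 = 87952.
Real time: 87952 / (30) = 43976/15 s.
Target frame: (43976/15) × (30000/1001) = 87952000/1001 ≈ 87864.136 → 87864.
At 30 labels/s: frame 87864 → 00:48:48:24.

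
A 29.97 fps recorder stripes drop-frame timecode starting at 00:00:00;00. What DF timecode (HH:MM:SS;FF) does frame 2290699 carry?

Ten DF minutes hold 17982 frames, so frame 2290699 lies in block 127 (frames 2283714–2301695) with 6985 frames into that block.
The block's first minute is 1800 frames and the rest 1798 each; 6985 frames reaches minute 3, so 127 × 18 + 3 × 2 = 2292 labels have been skipped so far.
Adding those back, label number 2290699 + 2292 = 2292991 at 30 labels/s is 76433 s + 1 f = 21 h 13 min 53 s frame 1, i.e. 21:13:53;01.

21:13:53;01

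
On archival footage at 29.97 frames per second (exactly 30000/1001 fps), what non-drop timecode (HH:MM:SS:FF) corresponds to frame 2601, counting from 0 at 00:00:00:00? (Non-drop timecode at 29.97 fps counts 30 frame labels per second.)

2601 ÷ 30 = 86 full seconds, remainder 21 frames.
86 s = 0 h 1 min 26 s.
Timecode: 00:01:26:21.

00:01:26:21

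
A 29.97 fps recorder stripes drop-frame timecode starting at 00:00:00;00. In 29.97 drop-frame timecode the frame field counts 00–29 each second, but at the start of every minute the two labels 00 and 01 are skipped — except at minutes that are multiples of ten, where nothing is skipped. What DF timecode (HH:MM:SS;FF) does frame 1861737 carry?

Each 10-minute DF block holds 10 × 60 × 30 − 9 × 2 = 17982 frames. 1861737 ÷ 17982 → 103 full blocks, remainder 9591.
Within the partial block the first minute is 1800 frames and each further minute 1798, so 5 further minute boundaries passed. Total skipped labels = 18 × 103 + 2 × 5 = 1864.
Non-drop label index = 1861737 + 1864 = 1863601; at 30 labels/s that is 17:15:20:01, i.e. DF 17:15:20;01.

17:15:20;01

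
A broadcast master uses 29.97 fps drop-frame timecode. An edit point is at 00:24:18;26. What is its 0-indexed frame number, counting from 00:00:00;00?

43722

As if non-drop at 30 labels/s: (0 × 3600 + 24 × 60 + 18) × 30 + 26 = 43766.
Minute boundaries passed: 24; those not divisible by 10: 24 − 2 = 22; dropped labels = 2 × 22 = 44.
Actual frame index = 43766 − 44 = 43722.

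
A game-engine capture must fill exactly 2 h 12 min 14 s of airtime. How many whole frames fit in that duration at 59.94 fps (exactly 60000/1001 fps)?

475564 frames

2 h 12 min 14 s = 7934 s.
Frames = 7934 × 60000/1001 = 476040000/1001 ≈ 475564.4356.
Complete frames: 475564.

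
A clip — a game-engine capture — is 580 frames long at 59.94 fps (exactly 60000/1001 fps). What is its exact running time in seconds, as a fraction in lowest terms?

29029/3000 seconds

Running time = 580 ÷ (60000/1001) = 580 × 1001/60000 = 29029/3000 s.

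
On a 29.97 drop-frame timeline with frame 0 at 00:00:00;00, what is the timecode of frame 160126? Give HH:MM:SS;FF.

Each 10-minute DF block holds 10 × 60 × 30 − 9 × 2 = 17982 frames. 160126 ÷ 17982 → 8 full blocks, remainder 16270.
Within the partial block the first minute is 1800 frames and each further minute 1798, so 9 further minute boundaries passed. Total skipped labels = 18 × 8 + 2 × 9 = 162.
Non-drop label index = 160126 + 162 = 160288; at 30 labels/s that is 01:29:02:28, i.e. DF 01:29:02;28.

01:29:02;28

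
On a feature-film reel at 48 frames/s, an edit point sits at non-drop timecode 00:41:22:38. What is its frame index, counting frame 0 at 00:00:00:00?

Total seconds to the label: (0 × 3600 + 41 × 60 + 22) = 2482.
Frame index = 2482 × 48 + 38 = 119174.

frame 119174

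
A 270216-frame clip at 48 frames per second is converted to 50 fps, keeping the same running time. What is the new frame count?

281475 frames

Target frames = source frames × (target rate / source rate) = 270216 × (50)/(48) = 270216 × 25/24 = 281475.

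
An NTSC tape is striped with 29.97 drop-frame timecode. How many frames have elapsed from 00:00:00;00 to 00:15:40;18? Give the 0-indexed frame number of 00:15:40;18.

Complete 10-minute blocks: 1, each 17982 frames → 17982.
Remaining 5 whole minutes in the current block: 1800 + 4 × 1798 = 8992 frames.
Within the current minute: 40 × 30 + 18 − 2 = 1216 (labels ;00/;01 skipped at this minute). Total = 17982 + 8992 + 1216 = 28190.

28190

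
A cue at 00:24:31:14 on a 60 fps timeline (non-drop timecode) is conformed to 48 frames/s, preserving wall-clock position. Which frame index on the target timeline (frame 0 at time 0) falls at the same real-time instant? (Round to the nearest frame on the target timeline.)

frame 70619

Source frame index: (0×3600 + 24×60 + 31) × 60 + 14 = 88274.
Real time: 88274 / (60) = 44137/30 s.
Target frame: (44137/30) × (48) = 353096/5 ≈ 70619.200 → 70619.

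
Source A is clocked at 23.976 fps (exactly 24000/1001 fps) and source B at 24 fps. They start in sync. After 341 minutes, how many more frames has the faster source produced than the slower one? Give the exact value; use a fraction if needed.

341 min = 20460 s.
A emits 24000/1001 × 20460 = 44640000/91 frames; B emits 24 × 20460 = 491040.
Difference = 44640/91 frames (≈ 490.5495); B is ahead of A.

44640/91 frames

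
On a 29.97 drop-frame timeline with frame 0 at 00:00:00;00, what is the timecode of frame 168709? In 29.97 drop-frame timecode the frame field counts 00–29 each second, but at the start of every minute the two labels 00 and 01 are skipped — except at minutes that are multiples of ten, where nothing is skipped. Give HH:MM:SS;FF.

Each 10-minute DF block holds 10 × 60 × 30 − 9 × 2 = 17982 frames. 168709 ÷ 17982 → 9 full blocks, remainder 6871.
Within the partial block the first minute is 1800 frames and each further minute 1798, so 3 further minute boundaries passed. Total skipped labels = 18 × 9 + 2 × 3 = 168.
Non-drop label index = 168709 + 168 = 168877; at 30 labels/s that is 01:33:49:07, i.e. DF 01:33:49;07.

01:33:49;07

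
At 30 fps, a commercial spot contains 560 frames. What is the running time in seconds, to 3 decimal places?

18.667 seconds

Running time = 560 × 1/30 = 56/3 s ≈ 18.667 s.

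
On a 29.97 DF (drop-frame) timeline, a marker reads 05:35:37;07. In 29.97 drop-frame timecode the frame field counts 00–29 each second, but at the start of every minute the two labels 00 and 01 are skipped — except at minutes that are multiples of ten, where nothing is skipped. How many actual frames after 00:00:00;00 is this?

603513

Complete 10-minute blocks: 33, each 17982 frames → 593406.
Remaining 5 whole minutes in the current block: 1800 + 4 × 1798 = 8992 frames.
Within the current minute: 37 × 30 + 7 − 2 = 1115 (labels ;00/;01 skipped at this minute). Total = 593406 + 8992 + 1115 = 603513.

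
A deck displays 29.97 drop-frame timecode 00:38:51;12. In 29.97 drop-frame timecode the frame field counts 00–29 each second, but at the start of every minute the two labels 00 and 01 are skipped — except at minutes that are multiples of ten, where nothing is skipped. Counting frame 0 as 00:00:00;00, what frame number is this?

As if non-drop at 30 labels/s: (0 × 3600 + 38 × 60 + 51) × 30 + 12 = 69942.
Minute boundaries passed: 38; those not divisible by 10: 38 − 3 = 35; dropped labels = 2 × 35 = 70.
Actual frame index = 69942 − 70 = 69872.

69872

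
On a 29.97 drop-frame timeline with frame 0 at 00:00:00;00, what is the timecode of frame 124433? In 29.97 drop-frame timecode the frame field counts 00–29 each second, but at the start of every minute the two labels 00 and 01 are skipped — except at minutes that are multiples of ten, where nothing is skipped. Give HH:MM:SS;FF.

01:09:11;29

Each 10-minute DF block holds 10 × 60 × 30 − 9 × 2 = 17982 frames. 124433 ÷ 17982 → 6 full blocks, remainder 16541.
Within the partial block the first minute is 1800 frames and each further minute 1798, so 9 further minute boundaries passed. Total skipped labels = 18 × 6 + 2 × 9 = 126.
Non-drop label index = 124433 + 126 = 124559; at 30 labels/s that is 01:09:11:29, i.e. DF 01:09:11;29.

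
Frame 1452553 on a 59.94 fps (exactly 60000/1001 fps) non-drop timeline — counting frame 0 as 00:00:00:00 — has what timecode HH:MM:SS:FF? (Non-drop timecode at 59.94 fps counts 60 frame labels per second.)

06:43:29:13

1452553 ÷ 60 = 24209 full seconds, remainder 13 frames.
24209 s = 6 h 43 min 29 s.
Timecode: 06:43:29:13.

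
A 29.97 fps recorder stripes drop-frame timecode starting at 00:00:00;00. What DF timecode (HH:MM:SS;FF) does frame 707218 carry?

06:33:17;16

Ten DF minutes hold 17982 frames, so frame 707218 lies in block 39 (frames 701298–719279) with 5920 frames into that block.
The block's first minute is 1800 frames and the rest 1798 each; 5920 frames reaches minute 3, so 39 × 18 + 3 × 2 = 708 labels have been skipped so far.
Adding those back, label number 707218 + 708 = 707926 at 30 labels/s is 23597 s + 16 f = 6 h 33 min 17 s frame 16, i.e. 06:33:17;16.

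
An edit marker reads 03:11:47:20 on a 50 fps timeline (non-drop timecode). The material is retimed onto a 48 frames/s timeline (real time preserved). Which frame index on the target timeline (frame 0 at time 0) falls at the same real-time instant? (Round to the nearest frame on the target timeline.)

frame 552355

Source frame index: (3×3600 + 11×60 + 47) × 50 + 20 = 575370.
Real time: 575370 / (50) = 57537/5 s.
Target frame: (57537/5) × (48) = 2761776/5 ≈ 552355.200 → 552355.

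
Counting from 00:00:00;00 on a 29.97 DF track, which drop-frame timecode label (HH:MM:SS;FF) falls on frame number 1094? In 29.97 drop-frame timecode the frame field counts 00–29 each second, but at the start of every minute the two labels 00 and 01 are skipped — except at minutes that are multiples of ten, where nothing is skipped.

Each 10-minute DF block holds 10 × 60 × 30 − 9 × 2 = 17982 frames. 1094 ÷ 17982 → 0 full blocks, remainder 1094.
Within the partial block the first minute is 1800 frames and each further minute 1798, so 0 further minute boundaries passed. Total skipped labels = 18 × 0 + 2 × 0 = 0.
Non-drop label index = 1094 + 0 = 1094; at 30 labels/s that is 00:00:36:14, i.e. DF 00:00:36;14.

00:00:36;14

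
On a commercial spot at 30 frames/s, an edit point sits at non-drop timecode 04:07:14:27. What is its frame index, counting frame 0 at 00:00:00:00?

Total seconds to the label: (4 × 3600 + 7 × 60 + 14) = 14834.
Frame index = 14834 × 30 + 27 = 445047.

445047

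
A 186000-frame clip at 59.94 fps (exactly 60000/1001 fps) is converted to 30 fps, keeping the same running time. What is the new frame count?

Target frames = source frames × (target rate / source rate) = 186000 × (30)/(60000/1001) = 186000 × 1001/2000 = 93093.

93093 frames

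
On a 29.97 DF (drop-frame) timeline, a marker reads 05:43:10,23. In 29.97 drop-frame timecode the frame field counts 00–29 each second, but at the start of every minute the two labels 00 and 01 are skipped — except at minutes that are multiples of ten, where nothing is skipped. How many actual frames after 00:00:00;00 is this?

Complete 10-minute blocks: 34, each 17982 frames → 611388.
Remaining 3 whole minutes in the current block: 1800 + 2 × 1798 = 5396 frames.
Within the current minute: 10 × 30 + 23 − 2 = 321 (labels ;00/;01 skipped at this minute). Total = 611388 + 5396 + 321 = 617105.

617105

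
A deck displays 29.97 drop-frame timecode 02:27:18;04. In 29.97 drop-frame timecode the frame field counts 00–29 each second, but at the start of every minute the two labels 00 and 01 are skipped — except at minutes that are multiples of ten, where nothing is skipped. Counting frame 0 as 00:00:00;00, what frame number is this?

264878

As if non-drop at 30 labels/s: (2 × 3600 + 27 × 60 + 18) × 30 + 4 = 265144.
Minute boundaries passed: 147; those not divisible by 10: 147 − 14 = 133; dropped labels = 2 × 133 = 266.
Actual frame index = 265144 − 266 = 264878.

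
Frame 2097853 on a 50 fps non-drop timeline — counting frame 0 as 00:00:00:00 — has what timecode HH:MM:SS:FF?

2097853 ÷ 50 = 41957 full seconds, remainder 3 frames.
41957 s = 11 h 39 min 17 s.
Timecode: 11:39:17:03.

11:39:17:03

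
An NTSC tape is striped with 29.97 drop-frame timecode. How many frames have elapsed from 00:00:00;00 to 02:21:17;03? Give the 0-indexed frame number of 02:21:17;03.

As if non-drop at 30 labels/s: (2 × 3600 + 21 × 60 + 17) × 30 + 3 = 254313.
Minute boundaries passed: 141; those not divisible by 10: 141 − 14 = 127; dropped labels = 2 × 127 = 254.
Actual frame index = 254313 − 254 = 254059.

254059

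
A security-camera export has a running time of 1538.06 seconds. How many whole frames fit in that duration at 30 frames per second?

Frames = 1538.06 × 30 = 230709/5 ≈ 46141.8000.
Complete frames: 46141.

46141 frames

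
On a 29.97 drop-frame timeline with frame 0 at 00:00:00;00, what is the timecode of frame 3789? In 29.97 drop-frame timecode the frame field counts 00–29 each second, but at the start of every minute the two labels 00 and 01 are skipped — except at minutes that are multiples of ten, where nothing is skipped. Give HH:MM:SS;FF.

Each 10-minute DF block holds 10 × 60 × 30 − 9 × 2 = 17982 frames. 3789 ÷ 17982 → 0 full blocks, remainder 3789.
Within the partial block the first minute is 1800 frames and each further minute 1798, so 2 further minute boundaries passed. Total skipped labels = 18 × 0 + 2 × 2 = 4.
Non-drop label index = 3789 + 4 = 3793; at 30 labels/s that is 00:02:06:13, i.e. DF 00:02:06;13.

00:02:06;13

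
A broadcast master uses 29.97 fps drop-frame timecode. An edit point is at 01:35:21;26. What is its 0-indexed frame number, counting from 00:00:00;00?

Complete 10-minute blocks: 9, each 17982 frames → 161838.
Remaining 5 whole minutes in the current block: 1800 + 4 × 1798 = 8992 frames.
Within the current minute: 21 × 30 + 26 − 2 = 654 (labels ;00/;01 skipped at this minute). Total = 161838 + 8992 + 654 = 171484.

171484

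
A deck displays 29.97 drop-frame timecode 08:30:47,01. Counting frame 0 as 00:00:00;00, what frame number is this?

918493

Complete 10-minute blocks: 51, each 17982 frames → 917082.
Remaining 0 whole minutes in the current block: 0 frames.
Within the current minute: 47 × 30 + 1 = 1411. Total = 917082 + 0 + 1411 = 918493.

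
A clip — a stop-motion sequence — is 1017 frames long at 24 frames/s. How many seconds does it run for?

Running time = 1017 / (24) = 42.375 s.

42.375 seconds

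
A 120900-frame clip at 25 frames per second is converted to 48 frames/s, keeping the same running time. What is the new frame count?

232128 frames

Target frames = source frames × (target rate / source rate) = 120900 × (48)/(25) = 120900 × 48/25 = 232128.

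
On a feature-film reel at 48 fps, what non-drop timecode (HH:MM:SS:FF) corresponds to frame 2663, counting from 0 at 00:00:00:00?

2663 ÷ 48 = 55 full seconds, remainder 23 frames.
55 s = 0 h 0 min 55 s.
Timecode: 00:00:55:23.

00:00:55:23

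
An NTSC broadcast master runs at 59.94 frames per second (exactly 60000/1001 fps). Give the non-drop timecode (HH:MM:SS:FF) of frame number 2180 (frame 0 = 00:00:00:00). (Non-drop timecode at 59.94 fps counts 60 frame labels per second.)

00:00:36:20

2180 ÷ 60 = 36 full seconds, remainder 20 frames.
36 s = 0 h 0 min 36 s.
Timecode: 00:00:36:20.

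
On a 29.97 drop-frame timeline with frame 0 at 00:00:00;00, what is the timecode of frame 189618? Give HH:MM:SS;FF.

01:45:26;28

Ten DF minutes hold 17982 frames, so frame 189618 lies in block 10 (frames 179820–197801) with 9798 frames into that block.
The block's first minute is 1800 frames and the rest 1798 each; 9798 frames reaches minute 5, so 10 × 18 + 5 × 2 = 190 labels have been skipped so far.
Adding those back, label number 189618 + 190 = 189808 at 30 labels/s is 6326 s + 28 f = 1 h 45 min 26 s frame 28, i.e. 01:45:26;28.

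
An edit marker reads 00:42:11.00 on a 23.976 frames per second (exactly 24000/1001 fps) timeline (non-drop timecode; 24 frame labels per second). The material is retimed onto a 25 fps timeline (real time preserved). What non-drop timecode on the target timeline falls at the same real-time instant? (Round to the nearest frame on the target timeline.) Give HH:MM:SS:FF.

00:42:13:13

Source frame index: (0×3600 + 42×60 + 11) × 24 + 0 = 60744.
Real time: 60744 / (24000/1001) = 2533531/1000 s.
Target frame: (2533531/1000) × (25) = 2533531/40 ≈ 63338.275 → 63338.
At 25 labels/s: frame 63338 → 00:42:13:13.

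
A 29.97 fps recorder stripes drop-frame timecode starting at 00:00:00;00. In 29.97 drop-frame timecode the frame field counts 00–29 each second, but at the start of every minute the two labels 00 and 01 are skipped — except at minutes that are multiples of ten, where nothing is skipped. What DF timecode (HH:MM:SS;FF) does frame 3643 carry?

Each 10-minute DF block holds 10 × 60 × 30 − 9 × 2 = 17982 frames. 3643 ÷ 17982 → 0 full blocks, remainder 3643.
Within the partial block the first minute is 1800 frames and each further minute 1798, so 2 further minute boundaries passed. Total skipped labels = 18 × 0 + 2 × 2 = 4.
Non-drop label index = 3643 + 4 = 3647; at 30 labels/s that is 00:02:01:17, i.e. DF 00:02:01;17.

00:02:01;17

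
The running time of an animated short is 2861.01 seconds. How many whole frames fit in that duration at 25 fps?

71525 frames

Frames = 2861.01 × 25 = 286101/4 ≈ 71525.2500.
Complete frames: 71525.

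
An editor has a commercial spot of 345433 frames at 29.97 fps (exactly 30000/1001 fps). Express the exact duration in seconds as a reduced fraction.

Running time = 345433 ÷ (30000/1001) = 345433 × 1001/30000 = 345778433/30000 s.

345778433/30000 seconds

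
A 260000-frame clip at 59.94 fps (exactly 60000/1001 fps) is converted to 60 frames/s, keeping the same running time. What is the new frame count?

Target frames = source frames × (target rate / source rate) = 260000 × (60)/(60000/1001) = 260000 × 1001/1000 = 260260.

260260 frames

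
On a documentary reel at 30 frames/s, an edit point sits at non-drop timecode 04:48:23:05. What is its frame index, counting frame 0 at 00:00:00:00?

Total seconds to the label: (4 × 3600 + 48 × 60 + 23) = 17303.
Frame index = 17303 × 30 + 5 = 519095.

frame 519095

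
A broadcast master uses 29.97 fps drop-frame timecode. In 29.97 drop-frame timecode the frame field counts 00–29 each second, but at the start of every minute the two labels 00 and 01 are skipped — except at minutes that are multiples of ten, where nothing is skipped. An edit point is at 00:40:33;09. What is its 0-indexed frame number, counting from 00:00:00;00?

Complete 10-minute blocks: 4, each 17982 frames → 71928.
Remaining 0 whole minutes in the current block: 0 frames.
Within the current minute: 33 × 30 + 9 = 999. Total = 71928 + 0 + 999 = 72927.

72927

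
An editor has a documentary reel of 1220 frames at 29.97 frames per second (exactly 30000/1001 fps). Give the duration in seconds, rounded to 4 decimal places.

40.7073 seconds

Running time = 1220 × 1001/30000 = 61061/1500 s ≈ 40.7073 s.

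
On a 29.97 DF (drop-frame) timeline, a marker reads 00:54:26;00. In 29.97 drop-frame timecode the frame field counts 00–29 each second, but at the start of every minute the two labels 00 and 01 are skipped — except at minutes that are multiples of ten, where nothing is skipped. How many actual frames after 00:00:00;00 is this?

Complete 10-minute blocks: 5, each 17982 frames → 89910.
Remaining 4 whole minutes in the current block: 1800 + 3 × 1798 = 7194 frames.
Within the current minute: 26 × 30 + 0 − 2 = 778 (labels ;00/;01 skipped at this minute). Total = 89910 + 7194 + 778 = 97882.

97882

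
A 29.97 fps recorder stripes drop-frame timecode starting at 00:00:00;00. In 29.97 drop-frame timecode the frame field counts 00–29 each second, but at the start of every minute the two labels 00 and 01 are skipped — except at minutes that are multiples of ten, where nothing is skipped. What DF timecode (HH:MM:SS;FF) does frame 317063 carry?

Each 10-minute DF block holds 10 × 60 × 30 − 9 × 2 = 17982 frames. 317063 ÷ 17982 → 17 full blocks, remainder 11369.
Within the partial block the first minute is 1800 frames and each further minute 1798, so 6 further minute boundaries passed. Total skipped labels = 18 × 17 + 2 × 6 = 318.
Non-drop label index = 317063 + 318 = 317381; at 30 labels/s that is 02:56:19:11, i.e. DF 02:56:19;11.

02:56:19;11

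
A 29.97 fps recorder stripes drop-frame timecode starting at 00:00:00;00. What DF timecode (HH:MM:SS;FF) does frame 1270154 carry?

11:46:20;26

Ten DF minutes hold 17982 frames, so frame 1270154 lies in block 70 (frames 1258740–1276721) with 11414 frames into that block.
The block's first minute is 1800 frames and the rest 1798 each; 11414 frames reaches minute 6, so 70 × 18 + 6 × 2 = 1272 labels have been skipped so far.
Adding those back, label number 1270154 + 1272 = 1271426 at 30 labels/s is 42380 s + 26 f = 11 h 46 min 20 s frame 26, i.e. 11:46:20;26.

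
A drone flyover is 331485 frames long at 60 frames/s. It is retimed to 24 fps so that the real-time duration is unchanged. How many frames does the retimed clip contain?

132594 frames

Frames at target rate = 331485 × (24) / (60) = 132594.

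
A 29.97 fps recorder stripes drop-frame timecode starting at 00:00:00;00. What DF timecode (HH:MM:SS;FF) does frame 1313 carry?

Each 10-minute DF block holds 10 × 60 × 30 − 9 × 2 = 17982 frames. 1313 ÷ 17982 → 0 full blocks, remainder 1313.
Within the partial block the first minute is 1800 frames and each further minute 1798, so 0 further minute boundaries passed. Total skipped labels = 18 × 0 + 2 × 0 = 0.
Non-drop label index = 1313 + 0 = 1313; at 30 labels/s that is 00:00:43:23, i.e. DF 00:00:43;23.

00:00:43;23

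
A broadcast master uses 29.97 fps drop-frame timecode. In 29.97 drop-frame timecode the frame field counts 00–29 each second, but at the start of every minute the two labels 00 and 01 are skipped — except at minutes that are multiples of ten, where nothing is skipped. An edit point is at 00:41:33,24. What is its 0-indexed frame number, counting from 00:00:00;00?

74740

Complete 10-minute blocks: 4, each 17982 frames → 71928.
Remaining 1 whole minute in the current block: 1800 + 0 × 1798 = 1800 frames.
Within the current minute: 33 × 30 + 24 − 2 = 1012 (labels ;00/;01 skipped at this minute). Total = 71928 + 1800 + 1012 = 74740.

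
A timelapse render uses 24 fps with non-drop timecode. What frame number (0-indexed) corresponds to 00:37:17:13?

Total seconds to the label: (0 × 3600 + 37 × 60 + 17) = 2237.
Frame index = 2237 × 24 + 13 = 53701.

53701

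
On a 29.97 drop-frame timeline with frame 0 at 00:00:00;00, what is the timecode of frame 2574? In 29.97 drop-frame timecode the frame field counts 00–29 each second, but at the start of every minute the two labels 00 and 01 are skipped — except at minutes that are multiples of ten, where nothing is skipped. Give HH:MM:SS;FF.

Each 10-minute DF block holds 10 × 60 × 30 − 9 × 2 = 17982 frames. 2574 ÷ 17982 → 0 full blocks, remainder 2574.
Within the partial block the first minute is 1800 frames and each further minute 1798, so 1 further minute boundary passed. Total skipped labels = 18 × 0 + 2 × 1 = 2.
Non-drop label index = 2574 + 2 = 2576; at 30 labels/s that is 00:01:25:26, i.e. DF 00:01:25;26.

00:01:25;26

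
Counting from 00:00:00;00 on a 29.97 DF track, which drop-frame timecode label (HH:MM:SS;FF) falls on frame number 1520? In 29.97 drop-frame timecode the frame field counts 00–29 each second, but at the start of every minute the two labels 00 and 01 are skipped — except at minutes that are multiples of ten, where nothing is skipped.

00:00:50;20

Each 10-minute DF block holds 10 × 60 × 30 − 9 × 2 = 17982 frames. 1520 ÷ 17982 → 0 full blocks, remainder 1520.
Within the partial block the first minute is 1800 frames and each further minute 1798, so 0 further minute boundaries passed. Total skipped labels = 18 × 0 + 2 × 0 = 0.
Non-drop label index = 1520 + 0 = 1520; at 30 labels/s that is 00:00:50:20, i.e. DF 00:00:50;20.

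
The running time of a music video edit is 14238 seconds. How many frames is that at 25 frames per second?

Frames = 14238 × 25 = 355950.

355950 frames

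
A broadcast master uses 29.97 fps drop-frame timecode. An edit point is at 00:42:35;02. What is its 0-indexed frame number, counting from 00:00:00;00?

76576

Complete 10-minute blocks: 4, each 17982 frames → 71928.
Remaining 2 whole minutes in the current block: 1800 + 1 × 1798 = 3598 frames.
Within the current minute: 35 × 30 + 2 − 2 = 1050 (labels ;00/;01 skipped at this minute). Total = 71928 + 3598 + 1050 = 76576.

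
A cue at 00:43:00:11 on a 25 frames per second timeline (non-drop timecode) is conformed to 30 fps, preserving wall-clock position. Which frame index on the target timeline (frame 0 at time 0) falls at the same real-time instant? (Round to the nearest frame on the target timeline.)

Source frame index: (0×3600 + 43×60 + 0) × 25 + 11 = 64511.
Real time: 64511 / (25) = 64511/25 s.
Target frame: (64511/25) × (30) = 387066/5 ≈ 77413.200 → 77413.

frame 77413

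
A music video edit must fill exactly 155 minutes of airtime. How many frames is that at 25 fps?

155 min = 9300 s.
Frames = 9300 × 25 = 232500.

232500 frames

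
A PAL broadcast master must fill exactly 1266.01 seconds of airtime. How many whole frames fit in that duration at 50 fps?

63300 frames

Frames = 1266.01 × 50 = 126601/2 ≈ 63300.5000.
Complete frames: 63300.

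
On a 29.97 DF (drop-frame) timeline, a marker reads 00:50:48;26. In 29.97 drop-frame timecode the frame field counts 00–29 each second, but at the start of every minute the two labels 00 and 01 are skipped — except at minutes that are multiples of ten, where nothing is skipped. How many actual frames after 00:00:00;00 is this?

91376

Complete 10-minute blocks: 5, each 17982 frames → 89910.
Remaining 0 whole minutes in the current block: 0 frames.
Within the current minute: 48 × 30 + 26 = 1466. Total = 89910 + 0 + 1466 = 91376.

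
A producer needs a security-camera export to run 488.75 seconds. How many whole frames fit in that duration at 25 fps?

Frames = 488.75 × 25 = 48875/4 ≈ 12218.7500.
Complete frames: 12218.

12218 frames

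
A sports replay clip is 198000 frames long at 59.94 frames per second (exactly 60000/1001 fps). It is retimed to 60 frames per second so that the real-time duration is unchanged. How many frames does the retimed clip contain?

Target frames = source frames × (target rate / source rate) = 198000 × (60)/(60000/1001) = 198000 × 1001/1000 = 198198.

198198 frames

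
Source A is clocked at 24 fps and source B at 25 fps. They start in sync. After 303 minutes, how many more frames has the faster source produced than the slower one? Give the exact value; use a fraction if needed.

18180 frames

303 min = 18180 s.
A emits 24 × 18180 = 436320 frames; B emits 25 × 18180 = 454500.
Difference = 18180 frames; B is ahead of A.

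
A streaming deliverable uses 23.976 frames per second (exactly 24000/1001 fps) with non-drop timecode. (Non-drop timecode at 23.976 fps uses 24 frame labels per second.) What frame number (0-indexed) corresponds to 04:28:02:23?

frame 385991

Total seconds to the label: (4 × 3600 + 28 × 60 + 2) = 16082.
Frame index = 16082 × 24 + 23 = 385991.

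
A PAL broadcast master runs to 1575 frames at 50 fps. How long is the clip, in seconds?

31.5 seconds

Running time = 1575 / (50) = 31.5 s.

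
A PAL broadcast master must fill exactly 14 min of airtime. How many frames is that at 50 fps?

14 min = 840 s.
Frames = 840 × 50 = 42000.

42000 frames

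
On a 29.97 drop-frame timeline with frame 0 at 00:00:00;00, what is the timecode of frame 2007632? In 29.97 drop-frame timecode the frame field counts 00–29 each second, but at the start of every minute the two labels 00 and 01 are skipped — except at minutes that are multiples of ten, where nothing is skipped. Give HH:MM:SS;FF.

18:36:28;02

Each 10-minute DF block holds 10 × 60 × 30 − 9 × 2 = 17982 frames. 2007632 ÷ 17982 → 111 full blocks, remainder 11630.
Within the partial block the first minute is 1800 frames and each further minute 1798, so 6 further minute boundaries passed. Total skipped labels = 18 × 111 + 2 × 6 = 2010.
Non-drop label index = 2007632 + 2010 = 2009642; at 30 labels/s that is 18:36:28:02, i.e. DF 18:36:28;02.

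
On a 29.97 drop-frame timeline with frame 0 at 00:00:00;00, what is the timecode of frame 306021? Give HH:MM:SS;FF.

Each 10-minute DF block holds 10 × 60 × 30 − 9 × 2 = 17982 frames. 306021 ÷ 17982 → 17 full blocks, remainder 327.
Within the partial block the first minute is 1800 frames and each further minute 1798, so 0 further minute boundaries passed. Total skipped labels = 18 × 17 + 2 × 0 = 306.
Non-drop label index = 306021 + 306 = 306327; at 30 labels/s that is 02:50:10:27, i.e. DF 02:50:10;27.

02:50:10;27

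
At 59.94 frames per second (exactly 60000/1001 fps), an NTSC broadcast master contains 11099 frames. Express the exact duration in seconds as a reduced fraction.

Running time = 11099 ÷ (60000/1001) = 11099 × 1001/60000 = 11110099/60000 s.

11110099/60000 seconds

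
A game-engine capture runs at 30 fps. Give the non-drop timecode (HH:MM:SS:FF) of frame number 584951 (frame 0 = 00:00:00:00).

584951 ÷ 30 = 19498 full seconds, remainder 11 frames.
19498 s = 5 h 24 min 58 s.
Timecode: 05:24:58:11.

05:24:58:11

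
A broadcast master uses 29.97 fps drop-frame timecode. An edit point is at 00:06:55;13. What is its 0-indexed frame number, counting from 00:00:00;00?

12451

As if non-drop at 30 labels/s: (0 × 3600 + 6 × 60 + 55) × 30 + 13 = 12463.
Minute boundaries passed: 6; those not divisible by 10: 6 − 0 = 6; dropped labels = 2 × 6 = 12.
Actual frame index = 12463 − 12 = 12451.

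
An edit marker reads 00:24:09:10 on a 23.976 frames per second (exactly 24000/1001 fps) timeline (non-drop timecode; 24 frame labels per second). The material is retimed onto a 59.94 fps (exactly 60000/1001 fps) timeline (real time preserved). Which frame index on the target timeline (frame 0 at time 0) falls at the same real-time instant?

Source frame index: (0×3600 + 24×60 + 9) × 24 + 10 = 34786.
Real time: 34786 / (24000/1001) = 17410393/12000 s.
Target frame: (17410393/12000) × (60000/1001) = 86965.

frame 86965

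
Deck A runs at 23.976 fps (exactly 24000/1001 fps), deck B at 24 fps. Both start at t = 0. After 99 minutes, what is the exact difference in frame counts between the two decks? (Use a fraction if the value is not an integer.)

12960/91 frames

99 min = 5940 s.
A emits 24000/1001 × 5940 = 12960000/91 frames; B emits 24 × 5940 = 142560.
Difference = 12960/91 frames (≈ 142.4176); B is ahead of A.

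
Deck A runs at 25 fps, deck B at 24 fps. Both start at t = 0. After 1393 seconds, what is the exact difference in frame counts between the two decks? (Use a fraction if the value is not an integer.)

A emits 25 × 1393 = 34825 frames; B emits 24 × 1393 = 33432.
Difference = 1393 frames; B is behind A.

1393 frames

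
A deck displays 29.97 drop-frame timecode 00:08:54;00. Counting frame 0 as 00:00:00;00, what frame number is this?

Complete 10-minute blocks: 0, each 17982 frames → 0.
Remaining 8 whole minutes in the current block: 1800 + 7 × 1798 = 14386 frames.
Within the current minute: 54 × 30 + 0 − 2 = 1618 (labels ;00/;01 skipped at this minute). Total = 0 + 14386 + 1618 = 16004.

16004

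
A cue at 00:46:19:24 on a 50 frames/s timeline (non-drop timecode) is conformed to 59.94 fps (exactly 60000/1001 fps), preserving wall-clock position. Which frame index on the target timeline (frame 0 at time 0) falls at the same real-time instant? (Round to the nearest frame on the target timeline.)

Source frame index: (0×3600 + 46×60 + 19) × 50 + 24 = 138974.
Real time: 138974 / (50) = 69487/25 s.
Target frame: (69487/25) × (60000/1001) = 15160800/91 ≈ 166602.198 → 166602.

frame 166602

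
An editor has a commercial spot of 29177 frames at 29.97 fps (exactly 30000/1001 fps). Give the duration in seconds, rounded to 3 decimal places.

973.539 seconds

Running time = 29177 × 1001/30000 = 29206177/30000 s ≈ 973.539 s.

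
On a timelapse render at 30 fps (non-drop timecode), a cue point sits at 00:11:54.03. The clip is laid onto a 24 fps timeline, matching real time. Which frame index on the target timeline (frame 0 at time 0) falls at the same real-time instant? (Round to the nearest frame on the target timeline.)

Source frame index: (0×3600 + 11×60 + 54) × 30 + 3 = 21423.
Real time: 21423 / (30) = 7141/10 s.
Target frame: (7141/10) × (24) = 85692/5 ≈ 17138.400 → 17138.

frame 17138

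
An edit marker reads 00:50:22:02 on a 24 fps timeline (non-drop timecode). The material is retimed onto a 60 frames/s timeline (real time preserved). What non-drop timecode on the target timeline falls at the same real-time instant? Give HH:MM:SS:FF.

00:50:22:05

Source frame index: (0×3600 + 50×60 + 22) × 24 + 2 = 72530.
Real time: 72530 / (24) = 36265/12 s.
Target frame: (36265/12) × (60) = 181325.
At 60 labels/s: frame 181325 → 00:50:22:05.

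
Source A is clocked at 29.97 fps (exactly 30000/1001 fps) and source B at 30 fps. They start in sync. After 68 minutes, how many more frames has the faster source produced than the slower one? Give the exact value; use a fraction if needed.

122400/1001 frames

68 min = 4080 s.
A emits 30000/1001 × 4080 = 122400000/1001 frames; B emits 30 × 4080 = 122400.
Difference = 122400/1001 frames (≈ 122.2777); B is ahead of A.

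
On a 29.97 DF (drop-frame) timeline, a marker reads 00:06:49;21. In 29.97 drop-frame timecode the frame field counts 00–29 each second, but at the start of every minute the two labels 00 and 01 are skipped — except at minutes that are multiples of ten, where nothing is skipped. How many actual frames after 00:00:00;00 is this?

12279

As if non-drop at 30 labels/s: (0 × 3600 + 6 × 60 + 49) × 30 + 21 = 12291.
Minute boundaries passed: 6; those not divisible by 10: 6 − 0 = 6; dropped labels = 2 × 6 = 12.
Actual frame index = 12291 − 12 = 12279.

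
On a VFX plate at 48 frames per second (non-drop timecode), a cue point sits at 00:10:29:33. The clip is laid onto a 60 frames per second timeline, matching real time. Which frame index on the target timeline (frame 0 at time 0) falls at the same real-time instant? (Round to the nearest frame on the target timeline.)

frame 37781

Source frame index: (0×3600 + 10×60 + 29) × 48 + 33 = 30225.
Real time: 30225 / (48) = 10075/16 s.
Target frame: (10075/16) × (60) = 151125/4 ≈ 37781.250 → 37781.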